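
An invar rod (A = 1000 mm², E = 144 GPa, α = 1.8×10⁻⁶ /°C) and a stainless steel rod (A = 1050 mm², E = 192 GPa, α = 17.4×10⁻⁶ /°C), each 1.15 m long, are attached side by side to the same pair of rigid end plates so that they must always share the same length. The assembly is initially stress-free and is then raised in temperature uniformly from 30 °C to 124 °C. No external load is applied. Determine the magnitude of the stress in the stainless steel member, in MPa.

σ ≈ 117 MPa (compressive)

The stainless steel has the larger α, so on heating it would change length more than the invar if both were free. The rigid plates force a common final length, so the stainless steel is put into compression and the invar into tension, with equal and opposite forces P (no external load).
Compatibility of the two members (thermal + elastic change equal): (α₁ − α₂)ΔT = P·[1/(A₁E₁) + 1/(A₂E₂)].
|α₁ − α₂|·ΔT = 15.6×10⁻⁶ × 94 = 0.001466.
1/(A₁E₁) + 1/(A₂E₂) = 1/(1000×144×10³) + 1/(1050×192×10³) = 1.19×10⁻⁸ N⁻¹.
P = 0.001466 / 1.19×10⁻⁸ = 123200 N = 123.2 kN.
σ_{stainless steel} = P/A₂ = 123200/1050 = 117.3 MPa, compressive.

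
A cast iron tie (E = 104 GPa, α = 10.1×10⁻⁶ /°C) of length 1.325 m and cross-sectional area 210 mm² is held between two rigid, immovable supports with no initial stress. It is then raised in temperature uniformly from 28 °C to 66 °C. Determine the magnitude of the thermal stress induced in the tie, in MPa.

σ ≈ 39.9 MPa (compressive)

The supports are rigid, so the total axial strain is zero. The restrained thermal strain is ε = αΔT = 10.1×10⁻⁶ × 38 = 383.8×10⁻⁶.
σ = EαΔT = 104×10³ × 10.1×10⁻⁶ × 38 = 39.92 MPa (compressive; the tie is trying to expand).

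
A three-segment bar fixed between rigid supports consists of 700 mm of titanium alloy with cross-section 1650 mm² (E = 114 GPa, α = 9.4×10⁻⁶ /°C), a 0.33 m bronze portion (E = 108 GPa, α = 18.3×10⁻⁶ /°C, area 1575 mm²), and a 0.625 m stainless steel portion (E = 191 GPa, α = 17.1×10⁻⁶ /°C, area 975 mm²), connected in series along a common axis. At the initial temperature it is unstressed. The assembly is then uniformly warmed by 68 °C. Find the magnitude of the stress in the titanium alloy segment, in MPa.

Free thermal expansion of the whole bar: Σ αᵢΔT Lᵢ = 9.4×10⁻⁶×68×700 + 18.3×10⁻⁶×68×330 + 17.1×10⁻⁶×68×625 = 1.585 mm.
The walls prevent any net length change, so an axial force P (same in every segment) develops. Compatibility: P · Σ Lᵢ/(AᵢEᵢ) = δ_free.
The series flexibility is Σ Lᵢ/(AᵢEᵢ) = 700/(1650×114×10³) + 330/(1575×108×10³) + 625/(975×191×10³) = 9.018×10⁻⁶ mm/N.
P = 1.585 / 9.018×10⁻⁶ = 175700 N = 175.7 kN, compressive.
σ_{titanium alloy} = P / A = 175700 / 1650 = 106.5 MPa.

σ ≈ 107 MPa (compressive)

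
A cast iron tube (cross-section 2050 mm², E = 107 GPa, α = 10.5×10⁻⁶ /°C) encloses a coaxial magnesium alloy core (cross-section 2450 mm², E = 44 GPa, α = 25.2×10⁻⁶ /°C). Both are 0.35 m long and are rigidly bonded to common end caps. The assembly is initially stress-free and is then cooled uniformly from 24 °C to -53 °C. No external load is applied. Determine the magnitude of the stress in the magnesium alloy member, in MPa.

σ ≈ 33.4 MPa (tensile)

The magnesium alloy has the larger α, so on cooling it would change length more than the cast iron if both were free. The rigid plates force a common final length, so the magnesium alloy is put into tension and the cast iron into compression, with equal and opposite forces P (no external load).
Equating the net (thermal + elastic) strains gives |α₁ − α₂|·ΔT = P·[1/(A₁E₁) + 1/(A₂E₂)].
|α₁ − α₂|·ΔT = 14.7×10⁻⁶ × 77 = 0.001132.
1/(A₁E₁) + 1/(A₂E₂) = 1/(2050×107×10³) + 1/(2450×44×10³) = 1.384×10⁻⁸ N⁻¹.
P = 0.001132 / 1.384×10⁻⁸ = 81810 N = 81.81 kN.
σ_{magnesium alloy} = P/A₂ = 81810/2450 = 33.39 MPa, tensile.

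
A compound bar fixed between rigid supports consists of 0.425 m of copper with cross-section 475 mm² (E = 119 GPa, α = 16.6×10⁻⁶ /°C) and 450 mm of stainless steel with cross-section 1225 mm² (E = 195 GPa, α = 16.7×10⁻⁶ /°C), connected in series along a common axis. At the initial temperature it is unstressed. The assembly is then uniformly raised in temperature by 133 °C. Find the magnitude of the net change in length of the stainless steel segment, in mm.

|ΔL| ≈ 0.611 mm

If the supports were absent, the total length change would be Σ αᵢΔT Lᵢ = 16.6×10⁻⁶×133×425 + 16.7×10⁻⁶×133×450 = 1.938 mm.
Since the ends are fixed, an axial force P builds up, equal in every segment, with P · Σ Lᵢ/(AᵢEᵢ) = δ_free.
Σ Lᵢ/(AᵢEᵢ) = 425/(475×119×10³) + 450/(1225×195×10³) = 9.403×10⁻⁶ mm/N.
P = 1.938 / 9.403×10⁻⁶ = 206100 N = 206.1 kN, compressive.
For the stainless steel segment, free thermal change = 16.7×10⁻⁶×133×450 = 0.9995 mm and elastic change from P = 206100×450/(1225×195×10³) = 0.3882 mm; these oppose, so the net change is 0.611 mm (segment lengthens).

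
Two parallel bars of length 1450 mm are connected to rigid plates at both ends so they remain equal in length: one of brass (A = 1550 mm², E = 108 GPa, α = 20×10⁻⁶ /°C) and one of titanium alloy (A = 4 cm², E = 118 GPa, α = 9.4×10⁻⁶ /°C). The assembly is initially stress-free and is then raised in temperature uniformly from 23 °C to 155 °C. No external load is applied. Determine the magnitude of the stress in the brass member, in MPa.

σ ≈ 33.2 MPa (compressive)

Both members must finish at the same length. With the larger α, the brass tends to over-expand; the plates restrain it, putting the brass in compression and the titanium alloy in tension. With no external load the two internal forces are equal and opposite, magnitude P.
Setting the final lengths equal and cancelling L: (α₁ − α₂)ΔT = P/(A₁E₁) + P/(A₂E₂).
|α₁ − α₂|·ΔT = 10.6×10⁻⁶ × 132 = 0.001399.
1/(A₁E₁) + 1/(A₂E₂) = 1/(1550×108×10³) + 1/(400×118×10³) = 2.716×10⁻⁸ N⁻¹.
P = 0.001399 / 2.716×10⁻⁸ = 51520 N = 51.52 kN.
σ_{brass} = P/A₁ = 51520/1550 = 33.24 MPa, compressive.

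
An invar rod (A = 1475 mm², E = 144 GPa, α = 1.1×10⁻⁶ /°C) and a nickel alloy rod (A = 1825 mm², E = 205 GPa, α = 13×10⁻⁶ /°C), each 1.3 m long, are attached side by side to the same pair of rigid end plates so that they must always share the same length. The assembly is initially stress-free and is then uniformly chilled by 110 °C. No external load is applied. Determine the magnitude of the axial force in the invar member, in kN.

P ≈ 177 kN (compressive in the invar)

Both members must finish at the same length. With the larger α, the nickel alloy tends to over-contract; the plates restrain it, putting the nickel alloy in tension and the invar in compression. With no external load the two internal forces are equal and opposite, magnitude P.
Equating the net (thermal + elastic) strains gives |α₁ − α₂|·ΔT = P·[1/(A₁E₁) + 1/(A₂E₂)].
|α₁ − α₂|·ΔT = 11.9×10⁻⁶ × 110 = 0.001309.
1/(A₁E₁) + 1/(A₂E₂) = 1/(1475×144×10³) + 1/(1825×205×10³) = 7.381×10⁻⁹ N⁻¹.
So P = 0.001309 / 7.381×10⁻⁹ = 177.3 kN.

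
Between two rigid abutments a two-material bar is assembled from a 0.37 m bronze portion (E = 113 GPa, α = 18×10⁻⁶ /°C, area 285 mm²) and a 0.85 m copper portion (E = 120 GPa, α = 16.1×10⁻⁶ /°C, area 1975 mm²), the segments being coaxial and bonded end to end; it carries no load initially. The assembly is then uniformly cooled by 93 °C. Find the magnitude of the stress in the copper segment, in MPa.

σ ≈ 63.5 MPa (tensile)

Free thermal contraction of the whole bar: Σ αᵢΔT Lᵢ = 18×10⁻⁶×93×370 + 16.1×10⁻⁶×93×850 = 1.892 mm.
The walls prevent any net length change, so an axial force P (same in every segment) develops. Compatibility: P · Σ Lᵢ/(AᵢEᵢ) = δ_free.
The series flexibility is Σ Lᵢ/(AᵢEᵢ) = 370/(285×113×10³) + 850/(1975×120×10³) = 1.508×10⁻⁵ mm/N.
So P = 1.892 / 1.508×10⁻⁵ = 125.5 kN, tensile.
σ_{copper} = P / A = 125500 / 1975 = 63.55 MPa.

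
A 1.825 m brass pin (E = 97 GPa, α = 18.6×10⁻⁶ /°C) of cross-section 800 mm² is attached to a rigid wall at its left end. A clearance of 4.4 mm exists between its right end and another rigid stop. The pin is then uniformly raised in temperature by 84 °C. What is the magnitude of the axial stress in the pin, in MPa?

σ ≈ 0 MPa

Free thermal elongation = αΔT L = 18.6×10⁻⁶ × 84 × 1825 = 2.851 mm.
This is smaller than the 4.4 mm clearance, so the pin expands freely without reaching the stop — the stress is zero.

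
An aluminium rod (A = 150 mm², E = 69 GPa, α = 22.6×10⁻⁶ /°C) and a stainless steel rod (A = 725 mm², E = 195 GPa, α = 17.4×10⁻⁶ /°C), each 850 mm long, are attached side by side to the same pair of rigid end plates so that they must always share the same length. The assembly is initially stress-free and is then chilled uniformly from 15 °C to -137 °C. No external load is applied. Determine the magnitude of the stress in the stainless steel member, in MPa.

σ ≈ 10.5 MPa (compressive)

The aluminium has the larger α, so on cooling it would change length more than the stainless steel if both were free. The rigid plates force a common final length, so the aluminium is put into tension and the stainless steel into compression, with equal and opposite forces P (no external load).
Equating the net (thermal + elastic) strains gives |α₁ − α₂|·ΔT = P·[1/(A₁E₁) + 1/(A₂E₂)].
|α₁ − α₂|·ΔT = 5.2×10⁻⁶ × 152 = 0.0007904.
1/(A₁E₁) + 1/(A₂E₂) = 1/(150×69×10³) + 1/(725×195×10³) = 1.037×10⁻⁷ N⁻¹.
P = 0.0007904 / 1.037×10⁻⁷ = 7623 N = 7.623 kN.
σ_{stainless steel} = P/A₂ = 7623/725 = 10.51 MPa, compressive.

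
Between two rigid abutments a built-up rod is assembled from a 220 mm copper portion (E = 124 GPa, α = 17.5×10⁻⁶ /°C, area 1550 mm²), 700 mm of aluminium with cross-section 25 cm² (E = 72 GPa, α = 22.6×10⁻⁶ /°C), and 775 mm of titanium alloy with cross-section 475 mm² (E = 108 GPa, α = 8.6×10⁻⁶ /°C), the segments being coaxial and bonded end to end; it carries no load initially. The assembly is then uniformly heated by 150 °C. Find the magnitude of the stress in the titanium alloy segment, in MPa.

With the walls removed the bar would change length by δ_free = Σ αᵢΔT Lᵢ = 17.5×10⁻⁶×150×220 + 22.6×10⁻⁶×150×700 + 8.6×10⁻⁶×150×775 = 3.95 mm.
Since the ends are fixed, an axial force P builds up, equal in every segment, with P · Σ Lᵢ/(AᵢEᵢ) = δ_free.
Σ Lᵢ/(AᵢEᵢ) = 220/(1550×124×10³) + 700/(2500×72×10³) + 775/(475×108×10³) = 2.014×10⁻⁵ mm/N.
P = 3.95 / 2.014×10⁻⁵ = 196100 N = 196.1 kN, compressive.
σ_{titanium alloy} = P / A = 196100 / 475 = 412.9 MPa.

σ ≈ 413 MPa (compressive)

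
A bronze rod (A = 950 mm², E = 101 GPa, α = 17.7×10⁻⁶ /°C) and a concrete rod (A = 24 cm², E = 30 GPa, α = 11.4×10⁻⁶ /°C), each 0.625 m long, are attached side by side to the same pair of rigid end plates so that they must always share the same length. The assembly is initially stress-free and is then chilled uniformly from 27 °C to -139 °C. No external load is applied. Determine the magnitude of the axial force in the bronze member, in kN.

Both members must finish at the same length. With the larger α, the bronze tends to over-contract; the plates restrain it, putting the bronze in tension and the concrete in compression. With no external load the two internal forces are equal and opposite, magnitude P.
Setting the final lengths equal and cancelling L: (α₁ − α₂)ΔT = P/(A₁E₁) + P/(A₂E₂).
|α₁ − α₂|·ΔT = 6.3×10⁻⁶ × 166 = 0.001046.
1/(A₁E₁) + 1/(A₂E₂) = 1/(950×101×10³) + 1/(2400×30×10³) = 2.431×10⁻⁸ N⁻¹.
So P = 0.001046 / 2.431×10⁻⁸ = 43.02 kN.

P ≈ 43 kN (tensile in the bronze)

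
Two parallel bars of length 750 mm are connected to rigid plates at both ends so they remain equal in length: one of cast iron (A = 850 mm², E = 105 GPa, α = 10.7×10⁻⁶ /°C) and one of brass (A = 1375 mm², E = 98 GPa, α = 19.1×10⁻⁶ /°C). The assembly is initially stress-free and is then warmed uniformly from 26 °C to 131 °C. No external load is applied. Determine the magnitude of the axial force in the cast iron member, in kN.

P ≈ 47.4 kN (tensile in the cast iron)

Both members must finish at the same length. With the larger α, the brass tends to over-expand; the plates restrain it, putting the brass in compression and the cast iron in tension. With no external load the two internal forces are equal and opposite, magnitude P.
Setting the final lengths equal and cancelling L: (α₁ − α₂)ΔT = P/(A₁E₁) + P/(A₂E₂).
|α₁ − α₂|·ΔT = 8.4×10⁻⁶ × 105 = 0.000882.
1/(A₁E₁) + 1/(A₂E₂) = 1/(850×105×10³) + 1/(1375×98×10³) = 1.863×10⁻⁸ N⁻¹.
P = 0.000882 / 1.863×10⁻⁸ = 47350 N = 47.35 kN.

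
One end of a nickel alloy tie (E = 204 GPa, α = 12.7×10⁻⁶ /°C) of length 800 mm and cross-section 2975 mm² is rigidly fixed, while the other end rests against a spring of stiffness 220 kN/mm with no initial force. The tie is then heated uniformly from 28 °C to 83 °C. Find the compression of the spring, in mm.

If the spring were absent the tie would lengthen by αΔT L = 12.7×10⁻⁶ × 55 × 800 = 0.5588 mm.
With a force P in the spring, the elastic change of the tie is PL/(AE) and that of the spring is P/k; compatibility requires their sum to equal δ_free.
P [ L/(AE) + 1/k ] = δ_free → P [ 800/(2975×204×10³) + 1/(220×10³) ] = 0.5588.
P = 0.5588 / 5.864×10⁻⁶ = 95300 N.
Spring compression = P/k = 95300/(220×10³) = 0.4332 mm.

δ ≈ 0.433 mm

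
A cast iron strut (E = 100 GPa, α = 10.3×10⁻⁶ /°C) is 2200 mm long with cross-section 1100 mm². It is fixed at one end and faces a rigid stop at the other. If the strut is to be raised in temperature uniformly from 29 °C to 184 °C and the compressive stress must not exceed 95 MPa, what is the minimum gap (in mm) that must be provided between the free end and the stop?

g ≈ 1.42 mm

With no wall the strut would lengthen by αΔT L = 10.3×10⁻⁶ × 155 × 2200 = 3.512 mm.
At the allowable stress the elastic shortening the wall may impose is σL/E = 95 × 2200 / (100×10³) = 2.09 mm.
The gap must absorb the remainder: g_min = 3.512 − 2.09 = 1.422 mm.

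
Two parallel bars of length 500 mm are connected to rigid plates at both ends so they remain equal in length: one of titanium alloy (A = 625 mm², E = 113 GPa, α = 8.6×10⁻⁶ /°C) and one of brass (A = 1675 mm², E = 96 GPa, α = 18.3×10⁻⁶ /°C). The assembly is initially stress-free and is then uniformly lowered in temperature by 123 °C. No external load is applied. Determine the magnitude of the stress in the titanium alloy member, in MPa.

Both members must finish at the same length. With the larger α, the brass tends to over-contract; the plates restrain it, putting the brass in tension and the titanium alloy in compression. With no external load the two internal forces are equal and opposite, magnitude P.
Equating the net (thermal + elastic) strains gives |α₁ − α₂|·ΔT = P·[1/(A₁E₁) + 1/(A₂E₂)].
|α₁ − α₂|·ΔT = 9.7×10⁻⁶ × 123 = 0.001193.
1/(A₁E₁) + 1/(A₂E₂) = 1/(625×113×10³) + 1/(1675×96×10³) = 2.038×10⁻⁸ N⁻¹.
So P = 0.001193 / 2.038×10⁻⁸ = 58.55 kN.
σ_{titanium alloy} = P/A₁ = 58550/625 = 93.68 MPa, compressive.

σ ≈ 93.7 MPa (compressive)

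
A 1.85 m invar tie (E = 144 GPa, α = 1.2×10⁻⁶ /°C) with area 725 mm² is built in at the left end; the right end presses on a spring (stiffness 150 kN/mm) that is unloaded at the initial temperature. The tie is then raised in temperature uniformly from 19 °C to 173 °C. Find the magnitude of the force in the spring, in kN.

If the spring were absent the tie would lengthen by αΔT L = 1.2×10⁻⁶ × 154 × 1850 = 0.3419 mm.
Let P be the compressive force at the spring. The tie shortens elastically by PL/(AE) and the spring compresses by P/k; together these equal δ_free.
P [ L/(AE) + 1/k ] = δ_free → P [ 1850/(725×144×10³) + 1/(150×10³) ] = 0.3419.
P = 0.3419 / 2.439×10⁻⁵ = 14020 N.

P ≈ 14 kN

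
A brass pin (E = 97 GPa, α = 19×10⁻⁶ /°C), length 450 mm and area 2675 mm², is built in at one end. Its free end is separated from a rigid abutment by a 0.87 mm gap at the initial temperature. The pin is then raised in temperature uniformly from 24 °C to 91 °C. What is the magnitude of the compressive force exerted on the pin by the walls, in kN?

If the wall were absent the pin would grow by αΔT L = 19×10⁻⁶ × 67 × 450 = 0.5728 mm.
Since δ_free = 0.573 mm is less than the 0.87 mm gap, the pin never touches the wall. No axial force develops.

P ≈ 0 kN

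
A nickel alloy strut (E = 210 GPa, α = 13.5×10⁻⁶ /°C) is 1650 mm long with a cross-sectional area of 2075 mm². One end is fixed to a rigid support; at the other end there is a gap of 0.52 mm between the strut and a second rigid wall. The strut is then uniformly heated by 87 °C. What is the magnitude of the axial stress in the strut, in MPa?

σ ≈ 180 MPa (compressive)

Free thermal elongation = αΔT L = 13.5×10⁻⁶ × 87 × 1650 = 1.938 mm.
After closing the 0.52 mm clearance, 1.938 − 0.52 = 1.418 mm of expansion remains to be suppressed by the wall.
So σ = E(δ_free − g)/L = 210×10³ × 1.418/1650 = 180.5 MPa.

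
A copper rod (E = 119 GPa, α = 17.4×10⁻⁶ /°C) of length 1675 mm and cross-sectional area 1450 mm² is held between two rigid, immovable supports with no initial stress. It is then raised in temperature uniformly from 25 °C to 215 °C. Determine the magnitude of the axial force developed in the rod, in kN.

P ≈ 570 kN (compressive)

The ends cannot move, so σ = EαΔT = 119×10³ × 17.4×10⁻⁶ × 190 = 393.4 MPa.
Axial force P = σA = 393.4 × 1450 = 570500 N = 570.5 kN, compressive.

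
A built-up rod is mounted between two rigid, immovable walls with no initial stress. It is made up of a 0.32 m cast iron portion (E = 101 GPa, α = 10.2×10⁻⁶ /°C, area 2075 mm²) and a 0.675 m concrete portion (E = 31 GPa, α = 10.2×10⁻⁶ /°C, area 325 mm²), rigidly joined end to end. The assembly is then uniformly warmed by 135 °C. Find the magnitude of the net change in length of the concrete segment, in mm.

With the walls removed the bar would change length by δ_free = Σ αᵢΔT Lᵢ = 10.2×10⁻⁶×135×320 + 10.2×10⁻⁶×135×675 = 1.37 mm.
The walls prevent any net length change, so an axial force P (same in every segment) develops. Compatibility: P · Σ Lᵢ/(AᵢEᵢ) = δ_free.
Σ Lᵢ/(AᵢEᵢ) = 320/(2075×101×10³) + 675/(325×31×10³) = 6.852×10⁻⁵ mm/N.
Hence P = δ_free / Σ(L/AE) = 1.37/6.852×10⁻⁵ = 19.99 kN (compressive).
For the concrete segment, free thermal change = 10.2×10⁻⁶×135×675 = 0.9295 mm and elastic change from P = 19990×675/(325×31×10³) = 1.34 mm; these oppose, so the net change is 0.41 mm (segment shortens).

|ΔL| ≈ 0.41 mm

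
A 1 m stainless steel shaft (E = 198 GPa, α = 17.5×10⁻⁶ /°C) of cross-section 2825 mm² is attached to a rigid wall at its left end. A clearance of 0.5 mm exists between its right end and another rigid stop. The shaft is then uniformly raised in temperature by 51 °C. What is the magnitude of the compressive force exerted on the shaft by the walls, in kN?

Free thermal elongation = αΔT L = 17.5×10⁻⁶ × 51 × 1000 = 0.8925 mm.
This exceeds the 0.5 mm gap, so the wall pushes back. The portion of expansion that must be recovered elastically is δ_free − gap = 0.8925 − 0.5 = 0.3925 mm.
So σ = E(δ_free − g)/L = 198×10³ × 0.3925/1000 = 77.71 MPa.
Force on the wall = σA = 77.71 × 2825 mm² = 219.5 kN.

P ≈ 220 kN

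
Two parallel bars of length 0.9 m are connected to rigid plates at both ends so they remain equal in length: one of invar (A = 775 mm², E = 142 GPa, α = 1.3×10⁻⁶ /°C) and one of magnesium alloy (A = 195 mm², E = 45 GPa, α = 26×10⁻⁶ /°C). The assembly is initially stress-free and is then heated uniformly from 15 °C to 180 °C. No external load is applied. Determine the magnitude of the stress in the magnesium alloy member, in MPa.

Equilibrium of a rigid end plate with no external load gives equal and opposite internal forces ±P in the two members. Since α_{magnesium alloy} > α_{invar}, heating drives the magnesium alloy into compression and the invar into tension.
Equating the net (thermal + elastic) strains gives |α₁ − α₂|·ΔT = P·[1/(A₁E₁) + 1/(A₂E₂)].
|α₁ − α₂|·ΔT = 24.7×10⁻⁶ × 165 = 0.004075.
1/(A₁E₁) + 1/(A₂E₂) = 1/(775×142×10³) + 1/(195×45×10³) = 1.23×10⁻⁷ N⁻¹.
So P = 0.004075 / 1.23×10⁻⁷ = 33.12 kN.
σ_{magnesium alloy} = P/A₂ = 33120/195 = 169.9 MPa, compressive.

σ ≈ 170 MPa (compressive)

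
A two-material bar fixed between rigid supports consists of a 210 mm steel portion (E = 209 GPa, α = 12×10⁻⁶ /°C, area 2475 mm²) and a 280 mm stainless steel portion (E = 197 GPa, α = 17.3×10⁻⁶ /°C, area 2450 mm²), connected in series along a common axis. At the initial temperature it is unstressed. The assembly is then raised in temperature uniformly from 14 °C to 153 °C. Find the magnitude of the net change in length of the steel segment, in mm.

Free thermal expansion of the whole bar: Σ αᵢΔT Lᵢ = 12×10⁻⁶×139×210 + 17.3×10⁻⁶×139×280 = 1.024 mm.
The rigid supports impose zero overall length change; the single axial force P common to all segments must satisfy P Σ Lᵢ/(AᵢEᵢ) = δ_free.
Σ Lᵢ/(AᵢEᵢ) = 210/(2475×209×10³) + 280/(2450×197×10³) = 9.861×10⁻⁷ mm/N.
So P = 1.024 / 9.861×10⁻⁷ = 1038 kN, compressive.
For the steel segment, free thermal change = 12×10⁻⁶×139×210 = 0.3503 mm and elastic change from P = 1.038×10⁶×210/(2475×209×10³) = 0.4214 mm; these oppose, so the net change is 0.0711 mm (segment shortens).

|ΔL| ≈ 0.0711 mm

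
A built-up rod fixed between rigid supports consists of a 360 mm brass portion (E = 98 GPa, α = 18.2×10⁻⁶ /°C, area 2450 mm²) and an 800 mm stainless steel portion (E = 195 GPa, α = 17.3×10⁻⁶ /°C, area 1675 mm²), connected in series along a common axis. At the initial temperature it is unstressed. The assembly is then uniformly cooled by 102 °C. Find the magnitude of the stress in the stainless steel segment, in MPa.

With the walls removed the bar would change length by δ_free = Σ αᵢΔT Lᵢ = 18.2×10⁻⁶×102×360 + 17.3×10⁻⁶×102×800 = 2.08 mm.
Since the ends are fixed, an axial force P builds up, equal in every segment, with P · Σ Lᵢ/(AᵢEᵢ) = δ_free.
The series flexibility is Σ Lᵢ/(AᵢEᵢ) = 360/(2450×98×10³) + 800/(1675×195×10³) = 3.949×10⁻⁶ mm/N.
Hence P = δ_free / Σ(L/AE) = 2.08/3.949×10⁻⁶ = 526.8 kN (tensile).
σ_{stainless steel} = P / A = 526800 / 1675 = 314.5 MPa.

σ ≈ 314 MPa (tensile)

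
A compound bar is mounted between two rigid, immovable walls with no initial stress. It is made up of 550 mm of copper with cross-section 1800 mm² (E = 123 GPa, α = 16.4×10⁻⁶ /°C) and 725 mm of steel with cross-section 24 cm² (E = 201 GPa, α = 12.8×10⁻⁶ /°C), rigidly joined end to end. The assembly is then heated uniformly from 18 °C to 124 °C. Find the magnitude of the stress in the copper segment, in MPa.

If the supports were absent, the total length change would be Σ αᵢΔT Lᵢ = 16.4×10⁻⁶×106×550 + 12.8×10⁻⁶×106×725 = 1.94 mm.
Since the ends are fixed, an axial force P builds up, equal in every segment, with P · Σ Lᵢ/(AᵢEᵢ) = δ_free.
The series flexibility is Σ Lᵢ/(AᵢEᵢ) = 550/(1800×123×10³) + 725/(2400×201×10³) = 3.987×10⁻⁶ mm/N.
So P = 1.94 / 3.987×10⁻⁶ = 486.5 kN, compressive.
σ_{copper} = P / A = 486500 / 1800 = 270.3 MPa.

σ ≈ 270 MPa (compressive)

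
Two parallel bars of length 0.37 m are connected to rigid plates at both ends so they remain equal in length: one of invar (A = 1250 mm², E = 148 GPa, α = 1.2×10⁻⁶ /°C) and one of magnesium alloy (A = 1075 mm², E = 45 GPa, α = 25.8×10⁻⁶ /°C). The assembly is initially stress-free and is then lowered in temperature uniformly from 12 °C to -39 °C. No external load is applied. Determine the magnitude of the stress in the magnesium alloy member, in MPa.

Equilibrium of a rigid end plate with no external load gives equal and opposite internal forces ±P in the two members. Since α_{magnesium alloy} > α_{invar}, cooling drives the magnesium alloy into tension and the invar into compression.
Equating the net (thermal + elastic) strains gives |α₁ − α₂|·ΔT = P·[1/(A₁E₁) + 1/(A₂E₂)].
|α₁ − α₂|·ΔT = 24.6×10⁻⁶ × 51 = 0.001255.
1/(A₁E₁) + 1/(A₂E₂) = 1/(1250×148×10³) + 1/(1075×45×10³) = 2.608×10⁻⁸ N⁻¹.
P = 0.001255 / 2.608×10⁻⁸ = 48110 N = 48.11 kN.
σ_{magnesium alloy} = P/A₂ = 48110/1075 = 44.75 MPa, tensile.

σ ≈ 44.8 MPa (tensile)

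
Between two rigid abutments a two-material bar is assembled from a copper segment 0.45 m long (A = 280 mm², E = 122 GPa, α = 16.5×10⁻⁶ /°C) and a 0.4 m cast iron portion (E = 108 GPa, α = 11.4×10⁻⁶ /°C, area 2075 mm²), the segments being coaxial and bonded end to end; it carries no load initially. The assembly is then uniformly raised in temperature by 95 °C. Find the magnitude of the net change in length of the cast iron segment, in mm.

|ΔL| ≈ 0.297 mm

Free thermal expansion of the whole bar: Σ αᵢΔT Lᵢ = 16.5×10⁻⁶×95×450 + 11.4×10⁻⁶×95×400 = 1.139 mm.
Since the ends are fixed, an axial force P builds up, equal in every segment, with P · Σ Lᵢ/(AᵢEᵢ) = δ_free.
Σ Lᵢ/(AᵢEᵢ) = 450/(280×122×10³) + 400/(2075×108×10³) = 1.496×10⁻⁵ mm/N.
So P = 1.139 / 1.496×10⁻⁵ = 76.12 kN, compressive.
For the cast iron segment, free thermal change = 11.4×10⁻⁶×95×400 = 0.4332 mm and elastic change from P = 76120×400/(2075×108×10³) = 0.1359 mm; these oppose, so the net change is 0.297 mm (segment lengthens).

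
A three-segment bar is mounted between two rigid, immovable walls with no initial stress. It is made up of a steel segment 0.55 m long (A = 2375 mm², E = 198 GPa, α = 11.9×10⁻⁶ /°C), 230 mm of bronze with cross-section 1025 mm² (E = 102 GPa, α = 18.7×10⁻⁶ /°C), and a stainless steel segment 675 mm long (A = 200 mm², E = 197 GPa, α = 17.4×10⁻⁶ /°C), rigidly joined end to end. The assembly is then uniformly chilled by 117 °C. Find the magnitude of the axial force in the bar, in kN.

With the walls removed the bar would change length by δ_free = Σ αᵢΔT Lᵢ = 11.9×10⁻⁶×117×550 + 18.7×10⁻⁶×117×230 + 17.4×10⁻⁶×117×675 = 2.643 mm.
The walls prevent any net length change, so an axial force P (same in every segment) develops. Compatibility: P · Σ Lᵢ/(AᵢEᵢ) = δ_free.
The series flexibility is Σ Lᵢ/(AᵢEᵢ) = 550/(2375×198×10³) + 230/(1025×102×10³) + 675/(200×197×10³) = 2.05×10⁻⁵ mm/N.
Hence P = δ_free / Σ(L/AE) = 2.643/2.05×10⁻⁵ = 128.9 kN (tensile).

P ≈ 129 kN (tensile)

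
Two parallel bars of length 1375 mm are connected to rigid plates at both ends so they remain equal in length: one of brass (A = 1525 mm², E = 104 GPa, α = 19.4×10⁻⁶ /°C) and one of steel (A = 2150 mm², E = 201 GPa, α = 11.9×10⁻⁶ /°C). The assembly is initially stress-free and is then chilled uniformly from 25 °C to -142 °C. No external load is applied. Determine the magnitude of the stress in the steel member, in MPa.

Equilibrium of a rigid end plate with no external load gives equal and opposite internal forces ±P in the two members. Since α_{brass} > α_{steel}, cooling drives the brass into tension and the steel into compression.
Setting the final lengths equal and cancelling L: (α₁ − α₂)ΔT = P/(A₁E₁) + P/(A₂E₂).
|α₁ − α₂|·ΔT = 7.5×10⁻⁶ × 167 = 0.001252.
1/(A₁E₁) + 1/(A₂E₂) = 1/(1525×104×10³) + 1/(2150×201×10³) = 8.619×10⁻⁹ N⁻¹.
So P = 0.001252 / 8.619×10⁻⁹ = 145.3 kN.
σ_{steel} = P/A₂ = 145300/2150 = 67.59 MPa, compressive.

σ ≈ 67.6 MPa (compressive)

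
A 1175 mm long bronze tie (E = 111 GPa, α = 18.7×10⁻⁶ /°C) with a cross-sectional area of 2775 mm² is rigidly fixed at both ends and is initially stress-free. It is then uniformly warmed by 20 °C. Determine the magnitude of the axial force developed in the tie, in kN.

P ≈ 115 kN (compressive)

With zero net strain, σ = E·αΔT = 111 GPa × 18.7×10⁻⁶ × 20 = 41.51 MPa.
P = AEαΔT = 2775 × 111×10³ × 18.7×10⁻⁶ × 20 = 115.2 kN (compressive).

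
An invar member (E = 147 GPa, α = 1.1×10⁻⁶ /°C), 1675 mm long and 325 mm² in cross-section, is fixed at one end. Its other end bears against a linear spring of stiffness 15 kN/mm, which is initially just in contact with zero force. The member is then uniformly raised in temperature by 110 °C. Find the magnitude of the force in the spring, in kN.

P ≈ 1.99 kN

If the spring were absent the member would lengthen by αΔT L = 1.1×10⁻⁶ × 110 × 1675 = 0.2027 mm.
With a force P in the spring, the elastic change of the member is PL/(AE) and that of the spring is P/k; compatibility requires their sum to equal δ_free.
So P = δ_free / [L/(AE) + 1/k] = 0.2027 / [ 1675/(325×147×10³) + 1/(15×10³) ].
P = 0.2027 / 0.0001017 = 1992 N.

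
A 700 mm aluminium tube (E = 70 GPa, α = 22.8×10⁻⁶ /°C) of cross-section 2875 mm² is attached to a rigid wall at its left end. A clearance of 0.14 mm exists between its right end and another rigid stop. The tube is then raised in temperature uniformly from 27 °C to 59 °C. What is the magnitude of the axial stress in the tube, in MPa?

If the wall were absent the tube would grow by αΔT L = 22.8×10⁻⁶ × 32 × 700 = 0.5107 mm.
After closing the 0.14 mm clearance, 0.5107 − 0.14 = 0.3707 mm of expansion remains to be suppressed by the wall.
Compatibility: PL/(AE) = 0.3707 mm, so σ = P/A = E × (0.3707/700) = 37.07 MPa.

σ ≈ 37.1 MPa (compressive)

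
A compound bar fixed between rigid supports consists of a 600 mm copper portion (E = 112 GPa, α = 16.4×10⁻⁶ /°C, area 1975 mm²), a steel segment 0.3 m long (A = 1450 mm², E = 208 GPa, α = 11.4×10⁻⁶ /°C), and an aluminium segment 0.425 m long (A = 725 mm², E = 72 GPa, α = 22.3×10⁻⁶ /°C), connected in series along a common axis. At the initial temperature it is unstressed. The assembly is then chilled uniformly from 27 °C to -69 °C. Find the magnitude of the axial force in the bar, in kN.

P ≈ 184 kN (tensile)

With the walls removed the bar would change length by δ_free = Σ αᵢΔT Lᵢ = 16.4×10⁻⁶×96×600 + 11.4×10⁻⁶×96×300 + 22.3×10⁻⁶×96×425 = 2.183 mm.
Since the ends are fixed, an axial force P builds up, equal in every segment, with P · Σ Lᵢ/(AᵢEᵢ) = δ_free.
The series flexibility is Σ Lᵢ/(AᵢEᵢ) = 600/(1975×112×10³) + 300/(1450×208×10³) + 425/(725×72×10³) = 1.185×10⁻⁵ mm/N.
Hence P = δ_free / Σ(L/AE) = 2.183/1.185×10⁻⁵ = 184.2 kN (tensile).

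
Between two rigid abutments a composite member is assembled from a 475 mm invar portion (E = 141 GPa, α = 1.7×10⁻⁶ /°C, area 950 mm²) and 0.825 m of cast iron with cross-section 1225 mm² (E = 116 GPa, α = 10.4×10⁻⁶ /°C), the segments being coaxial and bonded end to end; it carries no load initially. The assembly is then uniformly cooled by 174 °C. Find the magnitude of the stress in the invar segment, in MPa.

If the supports were absent, the total length change would be Σ αᵢΔT Lᵢ = 1.7×10⁻⁶×174×475 + 10.4×10⁻⁶×174×825 = 1.633 mm.
The rigid supports impose zero overall length change; the single axial force P common to all segments must satisfy P Σ Lᵢ/(AᵢEᵢ) = δ_free.
The series flexibility is Σ Lᵢ/(AᵢEᵢ) = 475/(950×141×10³) + 825/(1225×116×10³) = 9.352×10⁻⁶ mm/N.
So P = 1.633 / 9.352×10⁻⁶ = 174.7 kN, tensile.
σ_{invar} = P / A = 174700 / 950 = 183.9 MPa.

σ ≈ 184 MPa (tensile)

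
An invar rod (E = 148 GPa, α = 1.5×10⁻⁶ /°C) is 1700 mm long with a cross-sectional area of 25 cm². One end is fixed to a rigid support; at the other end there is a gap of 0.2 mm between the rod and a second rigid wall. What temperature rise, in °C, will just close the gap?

ΔT ≈ 78.4 °C

Contact occurs when the free expansion equals the gap: αΔT L = 0.2 mm.
So ΔT = g/(αL) = 0.2/(1.5×10⁻⁶ × 1700) = 78.43 °C.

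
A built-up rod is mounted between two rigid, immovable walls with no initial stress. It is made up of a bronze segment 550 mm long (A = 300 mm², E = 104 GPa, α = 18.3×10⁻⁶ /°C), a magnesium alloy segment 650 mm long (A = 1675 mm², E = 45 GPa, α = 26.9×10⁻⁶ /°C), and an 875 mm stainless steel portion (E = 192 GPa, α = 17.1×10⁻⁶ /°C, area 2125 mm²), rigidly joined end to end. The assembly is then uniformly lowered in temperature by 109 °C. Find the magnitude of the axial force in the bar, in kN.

If the supports were absent, the total length change would be Σ αᵢΔT Lᵢ = 18.3×10⁻⁶×109×550 + 26.9×10⁻⁶×109×650 + 17.1×10⁻⁶×109×875 = 4.634 mm.
The walls prevent any net length change, so an axial force P (same in every segment) develops. Compatibility: P · Σ Lᵢ/(AᵢEᵢ) = δ_free.
Σ Lᵢ/(AᵢEᵢ) = 550/(300×104×10³) + 650/(1675×45×10³) + 875/(2125×192×10³) = 2.84×10⁻⁵ mm/N.
P = 4.634 / 2.84×10⁻⁵ = 163200 N = 163.2 kN, tensile.

P ≈ 163 kN (tensile)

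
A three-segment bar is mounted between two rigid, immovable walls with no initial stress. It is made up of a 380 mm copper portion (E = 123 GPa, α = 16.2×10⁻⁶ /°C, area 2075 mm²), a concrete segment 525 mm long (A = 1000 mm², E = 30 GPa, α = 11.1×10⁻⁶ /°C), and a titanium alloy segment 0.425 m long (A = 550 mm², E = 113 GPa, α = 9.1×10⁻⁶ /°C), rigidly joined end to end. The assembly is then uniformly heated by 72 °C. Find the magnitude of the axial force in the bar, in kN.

With the walls removed the bar would change length by δ_free = Σ αᵢΔT Lᵢ = 16.2×10⁻⁶×72×380 + 11.1×10⁻⁶×72×525 + 9.1×10⁻⁶×72×425 = 1.141 mm.
Since the ends are fixed, an axial force P builds up, equal in every segment, with P · Σ Lᵢ/(AᵢEᵢ) = δ_free.
Σ Lᵢ/(AᵢEᵢ) = 380/(2075×123×10³) + 525/(1000×30×10³) + 425/(550×113×10³) = 2.583×10⁻⁵ mm/N.
P = 1.141 / 2.583×10⁻⁵ = 44190 N = 44.19 kN, compressive.

P ≈ 44.2 kN (compressive)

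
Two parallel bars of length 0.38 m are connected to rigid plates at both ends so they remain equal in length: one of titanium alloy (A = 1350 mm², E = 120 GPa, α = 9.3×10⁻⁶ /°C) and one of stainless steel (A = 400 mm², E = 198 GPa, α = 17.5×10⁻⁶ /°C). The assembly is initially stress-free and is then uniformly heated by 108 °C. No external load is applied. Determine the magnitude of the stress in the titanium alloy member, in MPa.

σ ≈ 34.9 MPa (tensile)

Both members must finish at the same length. With the larger α, the stainless steel tends to over-expand; the plates restrain it, putting the stainless steel in compression and the titanium alloy in tension. With no external load the two internal forces are equal and opposite, magnitude P.
Equating the net (thermal + elastic) strains gives |α₁ − α₂|·ΔT = P·[1/(A₁E₁) + 1/(A₂E₂)].
|α₁ − α₂|·ΔT = 8.2×10⁻⁶ × 108 = 0.0008856.
1/(A₁E₁) + 1/(A₂E₂) = 1/(1350×120×10³) + 1/(400×198×10³) = 1.88×10⁻⁸ N⁻¹.
P = 0.0008856 / 1.88×10⁻⁸ = 47110 N = 47.11 kN.
σ_{titanium alloy} = P/A₁ = 47110/1350 = 34.9 MPa, tensile.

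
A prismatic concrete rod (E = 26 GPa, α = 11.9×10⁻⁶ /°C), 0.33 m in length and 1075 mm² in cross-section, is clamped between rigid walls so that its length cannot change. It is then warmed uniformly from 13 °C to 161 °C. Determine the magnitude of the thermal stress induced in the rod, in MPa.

σ ≈ 45.8 MPa (compressive)

Because both ends are immovable the net strain is zero, and the suppressed thermal strain is αΔT = 11.9×10⁻⁶ × 148 = 1761.2×10⁻⁶.
The stress required to suppress this strain is σ = Eε = 26×10³ × 1761.2×10⁻⁶ = 45.79 MPa, compressive since the rod is trying to expand.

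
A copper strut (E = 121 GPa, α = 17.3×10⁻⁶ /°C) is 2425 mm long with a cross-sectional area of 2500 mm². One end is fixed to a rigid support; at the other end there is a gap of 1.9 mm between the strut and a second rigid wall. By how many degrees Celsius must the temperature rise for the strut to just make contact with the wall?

The gap closes when αΔT L = 1.9 mm, since the strut is still unstressed at that instant.
So ΔT = g/(αL) = 1.9/(17.3×10⁻⁶ × 2425) = 45.29 °C.

ΔT ≈ 45.3 °C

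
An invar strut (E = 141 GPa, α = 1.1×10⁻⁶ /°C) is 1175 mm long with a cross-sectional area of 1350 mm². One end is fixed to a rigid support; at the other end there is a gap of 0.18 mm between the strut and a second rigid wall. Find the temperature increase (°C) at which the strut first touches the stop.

The gap closes when αΔT L = 0.18 mm, since the strut is still unstressed at that instant.
ΔT = 0.18 / (1.1×10⁻⁶ × 1175) = 139.3 °C.

ΔT ≈ 139 °C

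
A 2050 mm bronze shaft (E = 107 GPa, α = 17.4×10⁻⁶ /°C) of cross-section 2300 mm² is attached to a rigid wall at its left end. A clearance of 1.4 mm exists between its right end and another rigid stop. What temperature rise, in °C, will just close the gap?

ΔT ≈ 39.2 °C

Contact occurs when the free expansion equals the gap: αΔT L = 1.4 mm.
ΔT = 1.4 / (17.4×10⁻⁶ × 2050) = 39.25 °C.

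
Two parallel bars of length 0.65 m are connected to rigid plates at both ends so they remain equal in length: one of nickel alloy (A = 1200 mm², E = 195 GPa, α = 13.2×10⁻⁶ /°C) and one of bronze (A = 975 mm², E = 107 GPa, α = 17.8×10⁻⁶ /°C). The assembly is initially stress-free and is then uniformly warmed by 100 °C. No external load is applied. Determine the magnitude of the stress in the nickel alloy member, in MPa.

σ ≈ 27.7 MPa (tensile)

Equilibrium of a rigid end plate with no external load gives equal and opposite internal forces ±P in the two members. Since α_{bronze} > α_{nickel alloy}, heating drives the bronze into compression and the nickel alloy into tension.
Setting the final lengths equal and cancelling L: (α₁ − α₂)ΔT = P/(A₁E₁) + P/(A₂E₂).
|α₁ − α₂|·ΔT = 4.6×10⁻⁶ × 100 = 0.00046.
1/(A₁E₁) + 1/(A₂E₂) = 1/(1200×195×10³) + 1/(975×107×10³) = 1.386×10⁻⁸ N⁻¹.
P = 0.00046 / 1.386×10⁻⁸ = 33190 N = 33.19 kN.
σ_{nickel alloy} = P/A₁ = 33190/1200 = 27.66 MPa, tensile.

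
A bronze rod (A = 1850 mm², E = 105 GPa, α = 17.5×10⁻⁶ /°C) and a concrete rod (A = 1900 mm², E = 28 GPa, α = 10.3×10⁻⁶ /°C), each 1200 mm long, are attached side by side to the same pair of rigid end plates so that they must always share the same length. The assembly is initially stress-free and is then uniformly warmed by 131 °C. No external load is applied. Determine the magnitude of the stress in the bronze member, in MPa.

σ ≈ 21.3 MPa (compressive)

Equilibrium of a rigid end plate with no external load gives equal and opposite internal forces ±P in the two members. Since α_{bronze} > α_{concrete}, heating drives the bronze into compression and the concrete into tension.
Equating the net (thermal + elastic) strains gives |α₁ − α₂|·ΔT = P·[1/(A₁E₁) + 1/(A₂E₂)].
|α₁ − α₂|·ΔT = 7.2×10⁻⁶ × 131 = 0.0009432.
1/(A₁E₁) + 1/(A₂E₂) = 1/(1850×105×10³) + 1/(1900×28×10³) = 2.394×10⁻⁸ N⁻¹.
So P = 0.0009432 / 2.394×10⁻⁸ = 39.39 kN.
σ_{bronze} = P/A₁ = 39390/1850 = 21.29 MPa, compressive.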